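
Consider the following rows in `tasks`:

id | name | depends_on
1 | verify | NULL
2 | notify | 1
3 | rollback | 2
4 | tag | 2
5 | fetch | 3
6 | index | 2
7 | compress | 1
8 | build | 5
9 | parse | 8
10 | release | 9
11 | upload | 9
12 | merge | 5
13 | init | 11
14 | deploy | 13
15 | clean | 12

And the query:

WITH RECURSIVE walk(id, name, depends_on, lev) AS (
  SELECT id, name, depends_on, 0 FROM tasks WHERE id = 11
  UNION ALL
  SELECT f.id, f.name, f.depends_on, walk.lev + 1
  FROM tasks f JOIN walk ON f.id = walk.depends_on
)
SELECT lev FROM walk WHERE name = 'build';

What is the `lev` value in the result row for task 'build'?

Base: id=11 (upload), depends_on=9, lev 0.
Iteration 1: join on id=9 -> parse (id 9, depends_on=8, lev 1).
Iteration 2: join on id=8 -> build (id 8, depends_on=5, lev 2).
Iteration 3: join on id=5 -> fetch (id 5, depends_on=3, lev 3).
Iteration 4: join on id=3 -> rollback (id 3, depends_on=2, lev 4).
Iteration 5: join on id=2 -> notify (id 2, depends_on=1, lev 5).
Iteration 6: join on id=1 -> verify (id 1, depends_on=NULL, lev 6).
Iteration 7: depends_on is NULL; no match; recursion stops.

2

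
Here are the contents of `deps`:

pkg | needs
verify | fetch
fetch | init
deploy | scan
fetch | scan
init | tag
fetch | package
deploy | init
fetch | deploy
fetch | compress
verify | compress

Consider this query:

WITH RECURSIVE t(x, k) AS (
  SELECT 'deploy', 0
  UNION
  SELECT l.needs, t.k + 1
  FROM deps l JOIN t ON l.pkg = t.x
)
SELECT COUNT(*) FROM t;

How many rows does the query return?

Base: (deploy, k=0).
Iteration 1: edges from {deploy} -> (init, k=1), (scan, k=1).
Iteration 2: edges from {init,scan} -> (tag, k=2).
Iteration 3: no outgoing edges from {tag}; recursion stops.
Total rows emitted: 4.

4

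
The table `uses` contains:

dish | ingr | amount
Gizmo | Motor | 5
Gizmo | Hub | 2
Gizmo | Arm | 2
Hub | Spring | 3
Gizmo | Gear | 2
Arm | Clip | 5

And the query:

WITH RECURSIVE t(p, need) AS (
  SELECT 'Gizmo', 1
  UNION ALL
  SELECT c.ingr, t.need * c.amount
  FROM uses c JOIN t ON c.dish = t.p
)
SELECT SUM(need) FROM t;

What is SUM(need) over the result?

Base: (Gizmo, need=1).
Iteration 1: components of {Gizmo} -> Arm = 1*2 = 2, Gear = 1*2 = 2, Hub = 1*2 = 2, Motor = 1*5 = 5.
Iteration 2: components of {Arm,Gear,Hub,Motor} -> Clip = 2*5 = 10, Spring = 2*3 = 6.
Iteration 3: no further components; recursion stops.
SUM(need) = 1 + 5 + 2 + 2 + 2 + 10 + 6 = 28.

28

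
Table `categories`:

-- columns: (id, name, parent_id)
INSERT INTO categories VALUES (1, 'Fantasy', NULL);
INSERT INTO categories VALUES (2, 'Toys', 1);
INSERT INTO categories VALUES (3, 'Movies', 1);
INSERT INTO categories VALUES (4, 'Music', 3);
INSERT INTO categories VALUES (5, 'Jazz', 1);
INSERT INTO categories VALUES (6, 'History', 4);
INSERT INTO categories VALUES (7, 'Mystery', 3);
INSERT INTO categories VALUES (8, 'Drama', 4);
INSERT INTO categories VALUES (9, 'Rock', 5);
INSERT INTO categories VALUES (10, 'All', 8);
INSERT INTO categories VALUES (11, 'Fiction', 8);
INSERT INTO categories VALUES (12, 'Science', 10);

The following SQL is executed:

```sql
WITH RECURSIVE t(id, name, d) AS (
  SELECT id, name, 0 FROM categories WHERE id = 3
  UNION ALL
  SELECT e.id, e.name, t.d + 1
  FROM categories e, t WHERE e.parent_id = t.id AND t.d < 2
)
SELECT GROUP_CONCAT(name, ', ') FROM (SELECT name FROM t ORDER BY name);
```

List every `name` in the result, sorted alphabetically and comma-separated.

Base: id=3 (Movies) at d 0.
Iteration 1: rows with parent_id in {3} -> Music (id 4, d 1), Mystery (id 7, d 1).
Iteration 2: rows with parent_id in {4,7} -> History (id 6, d 2), Drama (id 8, d 2).
Iteration 3: d < 2 fails for all current rows; recursion stops.

Drama, History, Movies, Music, Mystery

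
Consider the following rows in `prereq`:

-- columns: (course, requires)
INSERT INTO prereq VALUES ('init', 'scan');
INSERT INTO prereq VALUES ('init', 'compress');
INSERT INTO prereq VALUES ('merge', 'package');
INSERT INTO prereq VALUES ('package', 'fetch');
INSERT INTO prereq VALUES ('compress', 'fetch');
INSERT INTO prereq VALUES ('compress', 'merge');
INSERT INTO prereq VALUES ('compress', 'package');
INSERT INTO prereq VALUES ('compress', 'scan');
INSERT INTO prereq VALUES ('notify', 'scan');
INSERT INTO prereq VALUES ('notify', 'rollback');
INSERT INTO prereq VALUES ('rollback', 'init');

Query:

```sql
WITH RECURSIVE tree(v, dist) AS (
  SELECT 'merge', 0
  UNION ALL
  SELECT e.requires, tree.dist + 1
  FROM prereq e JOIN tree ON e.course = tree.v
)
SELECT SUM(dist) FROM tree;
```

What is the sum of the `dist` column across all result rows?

3

Base: (merge, dist=0).
Iteration 1: edges from {merge} -> (package, dist=1).
Iteration 2: edges from {package} -> (fetch, dist=2).
Iteration 3: no outgoing edges from {fetch}; recursion stops.
SUM(dist) = 0 + 1 + 2 = 3.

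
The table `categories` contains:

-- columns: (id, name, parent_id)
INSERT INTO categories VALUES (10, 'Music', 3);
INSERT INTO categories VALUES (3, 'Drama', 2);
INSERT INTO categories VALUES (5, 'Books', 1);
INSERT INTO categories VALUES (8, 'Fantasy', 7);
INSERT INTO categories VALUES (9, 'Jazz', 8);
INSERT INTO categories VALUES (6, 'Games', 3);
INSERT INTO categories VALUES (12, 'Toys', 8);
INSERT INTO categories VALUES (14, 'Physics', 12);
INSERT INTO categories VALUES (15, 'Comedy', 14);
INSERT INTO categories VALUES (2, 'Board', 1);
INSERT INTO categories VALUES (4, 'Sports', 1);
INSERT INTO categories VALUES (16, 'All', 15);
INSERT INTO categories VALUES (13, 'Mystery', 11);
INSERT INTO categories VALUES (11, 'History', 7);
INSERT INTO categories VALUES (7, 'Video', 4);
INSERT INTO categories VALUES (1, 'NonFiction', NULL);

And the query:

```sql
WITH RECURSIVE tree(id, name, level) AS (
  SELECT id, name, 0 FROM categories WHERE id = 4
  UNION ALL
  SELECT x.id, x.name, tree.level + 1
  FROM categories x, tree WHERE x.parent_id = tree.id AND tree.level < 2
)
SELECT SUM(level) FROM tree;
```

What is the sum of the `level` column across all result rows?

5

Base: id=4 (Sports) at level 0.
Iteration 1: rows with parent_id in {4} -> Video (id 7, level 1).
Iteration 2: rows with parent_id in {7} -> Fantasy (id 8, level 2), History (id 11, level 2).
Iteration 3: level < 2 fails for all current rows; recursion stops.
SUM(level) = 0 + 1 + 2 + 2 = 5.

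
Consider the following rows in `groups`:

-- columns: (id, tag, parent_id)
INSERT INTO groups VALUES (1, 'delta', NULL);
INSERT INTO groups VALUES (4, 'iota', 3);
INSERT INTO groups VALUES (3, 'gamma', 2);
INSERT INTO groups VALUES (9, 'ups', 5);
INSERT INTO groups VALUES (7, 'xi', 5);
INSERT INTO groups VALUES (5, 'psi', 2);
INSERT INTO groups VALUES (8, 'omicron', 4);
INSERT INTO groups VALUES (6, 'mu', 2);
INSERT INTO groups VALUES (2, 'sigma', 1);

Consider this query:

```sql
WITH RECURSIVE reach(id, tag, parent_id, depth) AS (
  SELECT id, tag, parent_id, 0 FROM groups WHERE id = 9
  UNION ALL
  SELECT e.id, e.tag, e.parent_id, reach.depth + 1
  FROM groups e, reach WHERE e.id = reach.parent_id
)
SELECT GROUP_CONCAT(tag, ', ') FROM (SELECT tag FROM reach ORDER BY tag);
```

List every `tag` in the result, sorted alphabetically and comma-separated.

delta, psi, sigma, ups

Base: id=9 (ups), parent_id=5, depth 0.
Iteration 1: join on id=5 -> psi (id 5, parent_id=2, depth 1).
Iteration 2: join on id=2 -> sigma (id 2, parent_id=1, depth 2).
Iteration 3: join on id=1 -> delta (id 1, parent_id=NULL, depth 3).
Iteration 4: parent_id is NULL; no match; recursion stops.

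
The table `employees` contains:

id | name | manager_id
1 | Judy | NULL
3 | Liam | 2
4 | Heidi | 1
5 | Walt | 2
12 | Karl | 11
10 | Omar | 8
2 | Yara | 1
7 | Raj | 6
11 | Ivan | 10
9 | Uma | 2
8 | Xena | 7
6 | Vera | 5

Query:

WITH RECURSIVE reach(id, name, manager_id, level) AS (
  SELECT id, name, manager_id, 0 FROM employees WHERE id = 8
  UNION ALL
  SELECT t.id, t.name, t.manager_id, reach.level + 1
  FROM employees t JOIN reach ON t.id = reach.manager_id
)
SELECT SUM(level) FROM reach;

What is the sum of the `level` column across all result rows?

Base: id=8 (Xena), manager_id=7, level 0.
Iteration 1: join on id=7 -> Raj (id 7, manager_id=6, level 1).
Iteration 2: join on id=6 -> Vera (id 6, manager_id=5, level 2).
Iteration 3: join on id=5 -> Walt (id 5, manager_id=2, level 3).
Iteration 4: join on id=2 -> Yara (id 2, manager_id=1, level 4).
Iteration 5: join on id=1 -> Judy (id 1, manager_id=NULL, level 5).
Iteration 6: manager_id is NULL; no match; recursion stops.
SUM(level) = 0 + 1 + 2 + 3 + 4 + 5 = 15.

15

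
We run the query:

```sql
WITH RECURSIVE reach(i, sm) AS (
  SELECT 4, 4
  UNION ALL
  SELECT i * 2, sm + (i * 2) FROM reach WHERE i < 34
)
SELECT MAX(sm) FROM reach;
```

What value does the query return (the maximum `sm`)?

124

Base: i=4, sm=4.
Iteration 1: 4 < 34 holds -> i = 4 * 2 = 8, sm = 4 + 8 = 12.
Iteration 2: 8 < 34 holds -> i = 8 * 2 = 16, sm = 12 + 16 = 28.
Iteration 3: 16 < 34 holds -> i = 16 * 2 = 32, sm = 28 + 32 = 60.
Iteration 4: 32 < 34 holds -> i = 32 * 2 = 64, sm = 60 + 64 = 124.
Iteration 5: 64 < 34 fails; recursion stops.
sm values: 4, 12, 28, 60, 124; the maximum is 124.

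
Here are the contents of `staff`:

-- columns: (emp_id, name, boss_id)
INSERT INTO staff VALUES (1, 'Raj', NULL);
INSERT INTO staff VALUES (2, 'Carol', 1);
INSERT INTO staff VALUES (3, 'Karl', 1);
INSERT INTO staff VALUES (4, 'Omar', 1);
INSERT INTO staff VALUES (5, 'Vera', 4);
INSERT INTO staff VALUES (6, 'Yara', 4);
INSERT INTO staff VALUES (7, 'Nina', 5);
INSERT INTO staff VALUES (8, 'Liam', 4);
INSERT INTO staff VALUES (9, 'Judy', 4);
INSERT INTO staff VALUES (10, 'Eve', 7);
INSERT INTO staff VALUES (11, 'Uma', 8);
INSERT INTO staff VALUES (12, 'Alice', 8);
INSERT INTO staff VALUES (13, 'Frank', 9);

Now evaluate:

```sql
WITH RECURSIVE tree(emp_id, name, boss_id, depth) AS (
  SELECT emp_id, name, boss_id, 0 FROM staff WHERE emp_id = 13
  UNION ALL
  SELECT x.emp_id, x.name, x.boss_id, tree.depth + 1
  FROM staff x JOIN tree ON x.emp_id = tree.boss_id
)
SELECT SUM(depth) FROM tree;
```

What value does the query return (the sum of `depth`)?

Base: emp_id=13 (Frank), boss_id=9, depth 0.
Iteration 1: join on emp_id=9 -> Judy (id 9, boss_id=4, depth 1).
Iteration 2: join on emp_id=4 -> Omar (id 4, boss_id=1, depth 2).
Iteration 3: join on emp_id=1 -> Raj (id 1, boss_id=NULL, depth 3).
Iteration 4: boss_id is NULL; no match; recursion stops.
SUM(depth) = 0 + 1 + 2 + 3 = 6.

6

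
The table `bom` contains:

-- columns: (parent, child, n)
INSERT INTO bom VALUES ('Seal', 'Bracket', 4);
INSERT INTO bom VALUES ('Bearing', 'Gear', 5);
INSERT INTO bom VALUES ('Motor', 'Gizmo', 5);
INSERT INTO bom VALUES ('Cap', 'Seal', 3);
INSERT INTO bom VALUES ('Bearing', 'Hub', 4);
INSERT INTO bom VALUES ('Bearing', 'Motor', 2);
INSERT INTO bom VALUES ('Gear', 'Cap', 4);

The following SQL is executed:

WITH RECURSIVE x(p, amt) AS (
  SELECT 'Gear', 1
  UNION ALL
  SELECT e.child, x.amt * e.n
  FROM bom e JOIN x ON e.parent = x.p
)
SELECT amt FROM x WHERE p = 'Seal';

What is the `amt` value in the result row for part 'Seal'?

Base: (Gear, amt=1).
Iteration 1: components of {Gear} -> Cap = 1*4 = 4.
Iteration 2: components of {Cap} -> Seal = 4*3 = 12.
Iteration 3: components of {Seal} -> Bracket = 12*4 = 48.
Iteration 4: no further components; recursion stops.

12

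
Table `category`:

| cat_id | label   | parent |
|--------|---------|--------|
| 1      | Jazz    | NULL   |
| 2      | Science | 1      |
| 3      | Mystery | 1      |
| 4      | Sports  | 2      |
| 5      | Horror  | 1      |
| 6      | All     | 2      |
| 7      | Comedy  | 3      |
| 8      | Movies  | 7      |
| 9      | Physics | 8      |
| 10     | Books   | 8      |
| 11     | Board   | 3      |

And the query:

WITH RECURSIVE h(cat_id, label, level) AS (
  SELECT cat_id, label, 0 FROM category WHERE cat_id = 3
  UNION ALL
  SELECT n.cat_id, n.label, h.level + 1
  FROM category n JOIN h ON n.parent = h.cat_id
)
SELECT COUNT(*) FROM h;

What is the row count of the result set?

6

Base: cat_id=3 (Mystery) at level 0.
Iteration 1: rows with parent in {3} -> Comedy (id 7, level 1), Board (id 11, level 1).
Iteration 2: rows with parent in {7,11} -> Movies (id 8, level 2).
Iteration 3: rows with parent in {8} -> Physics (id 9, level 3), Books (id 10, level 3).
Iteration 4: no rows with parent in {9,10}; recursion stops.
Total rows emitted: 6.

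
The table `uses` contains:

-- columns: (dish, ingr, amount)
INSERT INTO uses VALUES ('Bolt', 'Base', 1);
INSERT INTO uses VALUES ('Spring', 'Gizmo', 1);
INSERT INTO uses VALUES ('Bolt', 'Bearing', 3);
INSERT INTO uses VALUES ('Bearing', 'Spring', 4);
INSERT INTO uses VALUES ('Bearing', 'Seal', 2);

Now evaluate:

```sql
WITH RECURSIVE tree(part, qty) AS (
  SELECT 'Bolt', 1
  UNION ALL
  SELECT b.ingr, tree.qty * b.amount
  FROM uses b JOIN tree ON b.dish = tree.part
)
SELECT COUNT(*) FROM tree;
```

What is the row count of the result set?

Base: (Bolt, qty=1).
Iteration 1: components of {Bolt} -> Base = 1*1 = 1, Bearing = 1*3 = 3.
Iteration 2: components of {Base,Bearing} -> Seal = 3*2 = 6, Spring = 3*4 = 12.
Iteration 3: components of {Seal,Spring} -> Gizmo = 12*1 = 12.
Iteration 4: no further components; recursion stops.
Total rows emitted: 6.

6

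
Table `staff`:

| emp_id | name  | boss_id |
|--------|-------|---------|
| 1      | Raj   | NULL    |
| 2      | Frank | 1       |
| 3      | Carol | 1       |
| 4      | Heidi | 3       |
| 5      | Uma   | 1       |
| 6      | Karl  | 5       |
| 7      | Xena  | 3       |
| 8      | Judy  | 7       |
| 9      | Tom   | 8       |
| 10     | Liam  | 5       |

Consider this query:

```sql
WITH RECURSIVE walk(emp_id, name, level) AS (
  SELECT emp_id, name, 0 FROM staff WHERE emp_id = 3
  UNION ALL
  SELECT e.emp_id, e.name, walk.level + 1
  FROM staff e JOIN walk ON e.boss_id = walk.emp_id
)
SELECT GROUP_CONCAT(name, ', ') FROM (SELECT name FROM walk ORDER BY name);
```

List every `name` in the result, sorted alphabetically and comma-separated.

Base: emp_id=3 (Carol) at level 0.
Iteration 1: rows with boss_id in {3} -> Heidi (id 4, level 1), Xena (id 7, level 1).
Iteration 2: rows with boss_id in {4,7} -> Judy (id 8, level 2).
Iteration 3: rows with boss_id in {8} -> Tom (id 9, level 3).
Iteration 4: no rows with boss_id in {9}; recursion stops.

Carol, Heidi, Judy, Tom, Xena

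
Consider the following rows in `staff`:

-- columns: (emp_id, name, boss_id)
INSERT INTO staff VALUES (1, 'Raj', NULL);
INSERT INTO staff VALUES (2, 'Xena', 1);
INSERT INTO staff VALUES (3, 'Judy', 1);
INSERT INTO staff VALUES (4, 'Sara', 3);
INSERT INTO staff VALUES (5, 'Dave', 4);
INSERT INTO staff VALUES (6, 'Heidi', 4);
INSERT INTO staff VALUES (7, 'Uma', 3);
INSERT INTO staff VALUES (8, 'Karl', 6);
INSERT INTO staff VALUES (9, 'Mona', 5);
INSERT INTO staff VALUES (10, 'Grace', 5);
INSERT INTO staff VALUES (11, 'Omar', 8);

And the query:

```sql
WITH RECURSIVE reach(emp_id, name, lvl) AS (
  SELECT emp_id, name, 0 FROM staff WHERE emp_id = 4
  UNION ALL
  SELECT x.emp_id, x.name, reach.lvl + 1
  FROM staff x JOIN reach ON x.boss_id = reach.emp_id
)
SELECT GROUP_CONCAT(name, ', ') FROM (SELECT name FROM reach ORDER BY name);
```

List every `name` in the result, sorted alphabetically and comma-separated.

Base: emp_id=4 (Sara) at lvl 0.
Iteration 1: rows with boss_id in {4} -> Dave (id 5, lvl 1), Heidi (id 6, lvl 1).
Iteration 2: rows with boss_id in {5,6} -> Karl (id 8, lvl 2), Mona (id 9, lvl 2), Grace (id 10, lvl 2).
Iteration 3: rows with boss_id in {8,9,10} -> Omar (id 11, lvl 3).
Iteration 4: no rows with boss_id in {11}; recursion stops.

Dave, Grace, Heidi, Karl, Mona, Omar, Sara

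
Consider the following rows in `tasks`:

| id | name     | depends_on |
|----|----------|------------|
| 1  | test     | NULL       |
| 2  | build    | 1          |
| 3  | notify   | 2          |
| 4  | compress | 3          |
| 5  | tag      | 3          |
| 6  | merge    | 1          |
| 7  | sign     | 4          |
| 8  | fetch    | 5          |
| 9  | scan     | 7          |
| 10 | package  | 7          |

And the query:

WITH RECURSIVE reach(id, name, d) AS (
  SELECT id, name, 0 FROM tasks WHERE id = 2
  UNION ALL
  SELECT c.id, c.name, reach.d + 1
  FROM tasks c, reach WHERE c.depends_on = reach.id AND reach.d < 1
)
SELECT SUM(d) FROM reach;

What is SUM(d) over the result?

Base: id=2 (build) at d 0.
Iteration 1: rows with depends_on in {2} -> notify (id 3, d 1).
Iteration 2: d < 1 fails for all current rows; recursion stops.
SUM(d) = 0 + 1 = 1.

1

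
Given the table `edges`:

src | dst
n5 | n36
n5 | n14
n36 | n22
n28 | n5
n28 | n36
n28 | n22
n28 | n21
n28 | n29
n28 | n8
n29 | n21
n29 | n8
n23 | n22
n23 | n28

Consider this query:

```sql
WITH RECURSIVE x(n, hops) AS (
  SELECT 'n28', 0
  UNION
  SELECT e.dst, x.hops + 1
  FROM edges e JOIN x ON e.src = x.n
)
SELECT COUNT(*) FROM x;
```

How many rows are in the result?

Base: (n28, hops=0).
Iteration 1: edges from {n28} -> (n21, hops=1), (n22, hops=1), (n29, hops=1), (n36, hops=1), (n5, hops=1), (n8, hops=1).
Iteration 2: edges from {n21,n22,n29,n36,n5,n8} -> (n14, hops=2), (n21, hops=2), (n22, hops=2), (n36, hops=2), (n8, hops=2).
Iteration 3: edges from {n14,n21,n22,n36,n8} -> (n22, hops=3).
Iteration 4: no outgoing edges from {n22}; recursion stops.
Total rows emitted: 13.

13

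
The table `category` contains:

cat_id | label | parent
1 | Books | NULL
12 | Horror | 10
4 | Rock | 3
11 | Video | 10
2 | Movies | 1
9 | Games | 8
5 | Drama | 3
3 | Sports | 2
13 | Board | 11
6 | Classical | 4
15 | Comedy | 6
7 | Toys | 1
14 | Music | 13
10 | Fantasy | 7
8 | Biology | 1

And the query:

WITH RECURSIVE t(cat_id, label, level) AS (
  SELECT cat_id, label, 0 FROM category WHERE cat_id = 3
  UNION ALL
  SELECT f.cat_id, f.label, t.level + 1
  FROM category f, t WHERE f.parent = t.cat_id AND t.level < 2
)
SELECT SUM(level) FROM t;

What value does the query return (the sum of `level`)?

4

Base: cat_id=3 (Sports) at level 0.
Iteration 1: rows with parent in {3} -> Rock (id 4, level 1), Drama (id 5, level 1).
Iteration 2: rows with parent in {4,5} -> Classical (id 6, level 2).
Iteration 3: level < 2 fails for all current rows; recursion stops.
SUM(level) = 0 + 1 + 1 + 2 = 4.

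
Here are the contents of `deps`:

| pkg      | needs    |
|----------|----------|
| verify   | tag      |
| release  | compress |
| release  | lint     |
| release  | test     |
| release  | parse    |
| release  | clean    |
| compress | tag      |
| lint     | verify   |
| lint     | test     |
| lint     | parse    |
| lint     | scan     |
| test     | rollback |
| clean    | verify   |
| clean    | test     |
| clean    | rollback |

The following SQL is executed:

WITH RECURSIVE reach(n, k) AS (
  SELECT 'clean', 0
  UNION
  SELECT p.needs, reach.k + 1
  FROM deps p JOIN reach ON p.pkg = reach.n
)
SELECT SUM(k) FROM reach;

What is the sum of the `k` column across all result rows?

7

Base: (clean, k=0).
Iteration 1: edges from {clean} -> (rollback, k=1), (test, k=1), (verify, k=1).
Iteration 2: edges from {rollback,test,verify} -> (rollback, k=2), (tag, k=2).
Iteration 3: no outgoing edges from {rollback,tag}; recursion stops.
SUM(k) = 0 + 1 + 1 + 1 + 2 + 2 = 7.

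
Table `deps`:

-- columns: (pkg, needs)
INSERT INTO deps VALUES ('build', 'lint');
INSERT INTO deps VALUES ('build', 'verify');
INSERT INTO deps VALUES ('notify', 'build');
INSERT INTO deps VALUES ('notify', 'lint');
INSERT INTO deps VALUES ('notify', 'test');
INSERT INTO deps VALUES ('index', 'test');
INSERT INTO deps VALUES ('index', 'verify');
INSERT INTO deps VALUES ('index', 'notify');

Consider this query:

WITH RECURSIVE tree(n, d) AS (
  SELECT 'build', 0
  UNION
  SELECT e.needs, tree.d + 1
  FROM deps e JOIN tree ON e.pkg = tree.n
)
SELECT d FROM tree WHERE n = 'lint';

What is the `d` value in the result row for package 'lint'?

1

Base: (build, d=0).
Iteration 1: edges from {build} -> (lint, d=1), (verify, d=1).
Iteration 2: no outgoing edges from {lint,verify}; recursion stops.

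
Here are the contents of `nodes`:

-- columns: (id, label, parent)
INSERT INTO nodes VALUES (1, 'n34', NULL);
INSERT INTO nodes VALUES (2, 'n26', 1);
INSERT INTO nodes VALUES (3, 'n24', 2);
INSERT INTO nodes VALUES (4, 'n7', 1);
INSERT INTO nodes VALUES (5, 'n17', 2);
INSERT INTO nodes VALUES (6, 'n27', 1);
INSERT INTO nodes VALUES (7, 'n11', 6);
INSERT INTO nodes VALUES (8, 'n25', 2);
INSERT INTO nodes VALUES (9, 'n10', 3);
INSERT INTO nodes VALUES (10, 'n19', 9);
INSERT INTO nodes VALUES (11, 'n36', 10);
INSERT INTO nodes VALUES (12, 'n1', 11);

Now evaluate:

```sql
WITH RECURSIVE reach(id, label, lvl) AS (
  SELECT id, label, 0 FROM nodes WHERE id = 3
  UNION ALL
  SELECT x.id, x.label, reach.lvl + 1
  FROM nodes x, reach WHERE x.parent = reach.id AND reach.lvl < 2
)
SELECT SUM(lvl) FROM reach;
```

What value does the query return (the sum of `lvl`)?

3

Base: id=3 (n24) at lvl 0.
Iteration 1: rows with parent in {3} -> n10 (id 9, lvl 1).
Iteration 2: rows with parent in {9} -> n19 (id 10, lvl 2).
Iteration 3: lvl < 2 fails for all current rows; recursion stops.
SUM(lvl) = 0 + 1 + 2 = 3.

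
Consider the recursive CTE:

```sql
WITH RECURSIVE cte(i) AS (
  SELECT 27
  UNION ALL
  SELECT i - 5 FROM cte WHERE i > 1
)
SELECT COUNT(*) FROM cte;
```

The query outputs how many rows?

Base: i=27.
Iteration 1: 27 > 1 holds -> i = 27 - 5 = 22.
Iteration 2: 22 > 1 holds -> i = 22 - 5 = 17.
Iteration 3: 17 > 1 holds -> i = 17 - 5 = 12.
Iteration 4: 12 > 1 holds -> i = 12 - 5 = 7.
Iteration 5: 7 > 1 holds -> i = 7 - 5 = 2.
Iteration 6: 2 > 1 holds -> i = 2 - 5 = -3.
Iteration 7: -3 > 1 fails; recursion stops.
Total rows emitted: 7.

7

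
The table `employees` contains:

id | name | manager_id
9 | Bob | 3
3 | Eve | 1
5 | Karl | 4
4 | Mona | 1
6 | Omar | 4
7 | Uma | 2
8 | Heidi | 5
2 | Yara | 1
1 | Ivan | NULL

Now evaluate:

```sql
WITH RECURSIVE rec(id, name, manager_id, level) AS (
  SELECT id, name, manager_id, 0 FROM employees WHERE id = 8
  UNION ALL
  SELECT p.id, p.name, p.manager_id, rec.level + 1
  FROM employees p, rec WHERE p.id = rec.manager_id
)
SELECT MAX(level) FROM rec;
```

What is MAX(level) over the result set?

Base: id=8 (Heidi), manager_id=5, level 0.
Iteration 1: join on id=5 -> Karl (id 5, manager_id=4, level 1).
Iteration 2: join on id=4 -> Mona (id 4, manager_id=1, level 2).
Iteration 3: join on id=1 -> Ivan (id 1, manager_id=NULL, level 3).
Iteration 4: manager_id is NULL; no match; recursion stops.
level values: 0, 1, 2, 3; the maximum is 3.

3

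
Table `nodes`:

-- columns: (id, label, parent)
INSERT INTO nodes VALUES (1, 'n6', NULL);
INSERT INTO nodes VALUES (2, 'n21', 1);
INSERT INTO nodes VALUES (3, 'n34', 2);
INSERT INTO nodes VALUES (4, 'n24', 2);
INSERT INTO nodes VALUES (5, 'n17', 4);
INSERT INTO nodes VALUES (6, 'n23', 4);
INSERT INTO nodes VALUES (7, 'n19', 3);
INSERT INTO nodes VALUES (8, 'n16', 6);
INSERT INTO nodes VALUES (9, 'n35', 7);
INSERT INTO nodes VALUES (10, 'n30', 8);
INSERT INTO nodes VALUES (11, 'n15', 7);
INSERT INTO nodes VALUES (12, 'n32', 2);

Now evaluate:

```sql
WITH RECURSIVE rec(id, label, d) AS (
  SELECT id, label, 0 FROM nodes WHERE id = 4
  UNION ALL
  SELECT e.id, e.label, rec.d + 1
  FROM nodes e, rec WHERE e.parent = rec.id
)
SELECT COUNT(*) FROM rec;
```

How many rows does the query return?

5

Base: id=4 (n24) at d 0.
Iteration 1: rows with parent in {4} -> n17 (id 5, d 1), n23 (id 6, d 1).
Iteration 2: rows with parent in {5,6} -> n16 (id 8, d 2).
Iteration 3: rows with parent in {8} -> n30 (id 10, d 3).
Iteration 4: no rows with parent in {10}; recursion stops.
Total rows emitted: 5.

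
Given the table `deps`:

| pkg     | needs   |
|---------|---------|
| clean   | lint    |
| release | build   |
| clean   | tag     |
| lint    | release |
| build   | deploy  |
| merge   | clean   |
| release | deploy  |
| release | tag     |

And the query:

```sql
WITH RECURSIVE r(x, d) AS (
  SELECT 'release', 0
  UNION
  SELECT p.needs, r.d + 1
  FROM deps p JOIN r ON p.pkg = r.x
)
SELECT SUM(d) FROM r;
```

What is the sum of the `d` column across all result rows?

Base: (release, d=0).
Iteration 1: edges from {release} -> (build, d=1), (deploy, d=1), (tag, d=1).
Iteration 2: edges from {build,deploy,tag} -> (deploy, d=2).
Iteration 3: no outgoing edges from {deploy}; recursion stops.
SUM(d) = 0 + 1 + 1 + 1 + 2 = 5.

5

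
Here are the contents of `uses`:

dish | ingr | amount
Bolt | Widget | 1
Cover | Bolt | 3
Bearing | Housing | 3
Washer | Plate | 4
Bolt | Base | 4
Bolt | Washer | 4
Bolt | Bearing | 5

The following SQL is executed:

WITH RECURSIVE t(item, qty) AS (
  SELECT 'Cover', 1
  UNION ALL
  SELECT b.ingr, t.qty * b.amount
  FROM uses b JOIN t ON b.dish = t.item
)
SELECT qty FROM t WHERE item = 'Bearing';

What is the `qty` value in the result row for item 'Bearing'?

15

Base: (Cover, qty=1).
Iteration 1: components of {Cover} -> Bolt = 1*3 = 3.
Iteration 2: components of {Bolt} -> Base = 3*4 = 12, Bearing = 3*5 = 15, Washer = 3*4 = 12, Widget = 3*1 = 3.
Iteration 3: components of {Base,Bearing,Washer,Widget} -> Housing = 15*3 = 45, Plate = 12*4 = 48.
Iteration 4: no further components; recursion stops.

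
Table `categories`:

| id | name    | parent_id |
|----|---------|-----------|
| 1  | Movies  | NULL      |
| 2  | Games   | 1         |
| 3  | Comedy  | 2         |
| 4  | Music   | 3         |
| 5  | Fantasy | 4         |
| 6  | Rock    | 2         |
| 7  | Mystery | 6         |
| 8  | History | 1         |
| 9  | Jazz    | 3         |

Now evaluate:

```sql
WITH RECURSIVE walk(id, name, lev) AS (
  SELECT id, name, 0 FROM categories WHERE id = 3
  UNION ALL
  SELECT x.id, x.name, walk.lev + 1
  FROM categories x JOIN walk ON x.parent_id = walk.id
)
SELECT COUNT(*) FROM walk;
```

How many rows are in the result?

Base: id=3 (Comedy) at lev 0.
Iteration 1: rows with parent_id in {3} -> Music (id 4, lev 1), Jazz (id 9, lev 1).
Iteration 2: rows with parent_id in {4,9} -> Fantasy (id 5, lev 2).
Iteration 3: no rows with parent_id in {5}; recursion stops.
Total rows emitted: 4.

4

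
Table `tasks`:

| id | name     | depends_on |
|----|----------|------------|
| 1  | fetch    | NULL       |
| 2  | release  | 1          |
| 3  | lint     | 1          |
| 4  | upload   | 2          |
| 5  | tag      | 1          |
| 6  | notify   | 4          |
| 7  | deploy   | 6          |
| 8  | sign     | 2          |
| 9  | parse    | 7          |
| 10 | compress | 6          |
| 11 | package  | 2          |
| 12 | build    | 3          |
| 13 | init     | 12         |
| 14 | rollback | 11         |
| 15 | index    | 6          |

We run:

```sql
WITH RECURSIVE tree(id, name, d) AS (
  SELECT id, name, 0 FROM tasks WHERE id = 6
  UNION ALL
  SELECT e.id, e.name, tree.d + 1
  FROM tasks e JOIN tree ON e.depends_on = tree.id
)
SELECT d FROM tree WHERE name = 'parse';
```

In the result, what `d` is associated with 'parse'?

Base: id=6 (notify) at d 0.
Iteration 1: rows with depends_on in {6} -> deploy (id 7, d 1), compress (id 10, d 1), index (id 15, d 1).
Iteration 2: rows with depends_on in {7,10,15} -> parse (id 9, d 2).
Iteration 3: no rows with depends_on in {9}; recursion stops.

2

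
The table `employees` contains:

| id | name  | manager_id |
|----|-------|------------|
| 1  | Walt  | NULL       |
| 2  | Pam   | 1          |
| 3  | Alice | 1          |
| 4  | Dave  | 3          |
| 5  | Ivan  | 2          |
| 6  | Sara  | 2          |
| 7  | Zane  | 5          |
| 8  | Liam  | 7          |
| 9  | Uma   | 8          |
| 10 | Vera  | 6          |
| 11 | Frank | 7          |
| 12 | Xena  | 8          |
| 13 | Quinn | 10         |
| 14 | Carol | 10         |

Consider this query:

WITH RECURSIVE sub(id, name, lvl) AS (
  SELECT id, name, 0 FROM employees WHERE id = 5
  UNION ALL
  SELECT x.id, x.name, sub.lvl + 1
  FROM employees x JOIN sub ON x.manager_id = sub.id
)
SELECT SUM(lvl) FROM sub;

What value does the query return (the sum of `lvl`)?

Base: id=5 (Ivan) at lvl 0.
Iteration 1: rows with manager_id in {5} -> Zane (id 7, lvl 1).
Iteration 2: rows with manager_id in {7} -> Liam (id 8, lvl 2), Frank (id 11, lvl 2).
Iteration 3: rows with manager_id in {8,11} -> Uma (id 9, lvl 3), Xena (id 12, lvl 3).
Iteration 4: no rows with manager_id in {9,12}; recursion stops.
SUM(lvl) = 0 + 1 + 2 + 2 + 3 + 3 = 11.

11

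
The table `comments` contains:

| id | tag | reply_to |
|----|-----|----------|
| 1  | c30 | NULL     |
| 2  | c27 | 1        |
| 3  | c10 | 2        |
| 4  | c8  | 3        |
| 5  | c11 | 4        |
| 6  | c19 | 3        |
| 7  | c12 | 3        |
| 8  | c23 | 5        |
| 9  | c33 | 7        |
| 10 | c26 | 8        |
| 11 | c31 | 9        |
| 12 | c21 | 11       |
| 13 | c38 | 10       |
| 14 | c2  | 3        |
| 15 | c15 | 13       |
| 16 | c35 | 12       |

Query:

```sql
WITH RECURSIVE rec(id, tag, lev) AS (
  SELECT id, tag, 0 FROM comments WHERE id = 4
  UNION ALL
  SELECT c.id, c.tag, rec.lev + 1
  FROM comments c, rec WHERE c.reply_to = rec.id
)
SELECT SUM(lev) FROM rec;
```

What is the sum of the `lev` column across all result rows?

Base: id=4 (c8) at lev 0.
Iteration 1: rows with reply_to in {4} -> c11 (id 5, lev 1).
Iteration 2: rows with reply_to in {5} -> c23 (id 8, lev 2).
Iteration 3: rows with reply_to in {8} -> c26 (id 10, lev 3).
Iteration 4: rows with reply_to in {10} -> c38 (id 13, lev 4).
Iteration 5: rows with reply_to in {13} -> c15 (id 15, lev 5).
Iteration 6: no rows with reply_to in {15}; recursion stops.
SUM(lev) = 0 + 1 + 2 + 3 + 4 + 5 = 15.

15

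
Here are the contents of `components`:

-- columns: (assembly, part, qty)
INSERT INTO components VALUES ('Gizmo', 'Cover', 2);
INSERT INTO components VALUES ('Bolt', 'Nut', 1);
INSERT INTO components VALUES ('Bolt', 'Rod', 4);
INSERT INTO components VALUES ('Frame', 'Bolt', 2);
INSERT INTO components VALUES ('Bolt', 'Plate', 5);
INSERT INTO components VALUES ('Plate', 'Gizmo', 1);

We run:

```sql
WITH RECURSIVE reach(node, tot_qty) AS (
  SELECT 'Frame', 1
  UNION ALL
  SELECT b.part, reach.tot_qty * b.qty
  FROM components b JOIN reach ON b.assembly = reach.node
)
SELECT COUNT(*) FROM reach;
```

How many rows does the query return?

Base: (Frame, tot_qty=1).
Iteration 1: components of {Frame} -> Bolt = 1*2 = 2.
Iteration 2: components of {Bolt} -> Nut = 2*1 = 2, Plate = 2*5 = 10, Rod = 2*4 = 8.
Iteration 3: components of {Nut,Plate,Rod} -> Gizmo = 10*1 = 10.
Iteration 4: components of {Gizmo} -> Cover = 10*2 = 20.
Iteration 5: no further components; recursion stops.
Total rows emitted: 7.

7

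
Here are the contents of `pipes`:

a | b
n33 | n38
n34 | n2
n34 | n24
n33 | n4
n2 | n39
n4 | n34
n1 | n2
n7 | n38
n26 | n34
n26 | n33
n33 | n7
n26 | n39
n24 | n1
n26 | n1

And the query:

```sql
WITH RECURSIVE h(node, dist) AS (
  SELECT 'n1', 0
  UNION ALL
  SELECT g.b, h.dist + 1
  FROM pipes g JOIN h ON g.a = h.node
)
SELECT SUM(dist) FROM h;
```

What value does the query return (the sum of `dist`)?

3

Base: (n1, dist=0).
Iteration 1: edges from {n1} -> (n2, dist=1).
Iteration 2: edges from {n2} -> (n39, dist=2).
Iteration 3: no outgoing edges from {n39}; recursion stops.
SUM(dist) = 0 + 1 + 2 = 3.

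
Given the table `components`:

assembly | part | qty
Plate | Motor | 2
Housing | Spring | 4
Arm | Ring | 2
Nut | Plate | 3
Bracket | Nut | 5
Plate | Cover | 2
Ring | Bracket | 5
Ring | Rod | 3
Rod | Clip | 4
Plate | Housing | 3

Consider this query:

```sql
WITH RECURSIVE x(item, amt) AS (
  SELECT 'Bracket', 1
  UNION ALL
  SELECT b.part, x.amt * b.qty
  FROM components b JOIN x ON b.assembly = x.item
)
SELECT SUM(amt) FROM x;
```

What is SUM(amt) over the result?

Base: (Bracket, amt=1).
Iteration 1: components of {Bracket} -> Nut = 1*5 = 5.
Iteration 2: components of {Nut} -> Plate = 5*3 = 15.
Iteration 3: components of {Plate} -> Cover = 15*2 = 30, Housing = 15*3 = 45, Motor = 15*2 = 30.
Iteration 4: components of {Cover,Housing,Motor} -> Spring = 45*4 = 180.
Iteration 5: no further components; recursion stops.
SUM(amt) = 1 + 5 + 15 + 30 + 30 + 45 + 180 = 306.

306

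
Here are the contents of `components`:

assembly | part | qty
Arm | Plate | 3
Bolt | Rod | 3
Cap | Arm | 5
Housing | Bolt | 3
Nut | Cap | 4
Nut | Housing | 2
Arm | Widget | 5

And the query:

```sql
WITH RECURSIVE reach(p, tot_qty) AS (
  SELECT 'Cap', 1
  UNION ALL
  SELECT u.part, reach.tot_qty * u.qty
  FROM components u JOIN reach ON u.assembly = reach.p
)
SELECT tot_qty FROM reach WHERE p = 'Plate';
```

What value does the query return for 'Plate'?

Base: (Cap, tot_qty=1).
Iteration 1: components of {Cap} -> Arm = 1*5 = 5.
Iteration 2: components of {Arm} -> Plate = 5*3 = 15, Widget = 5*5 = 25.
Iteration 3: no further components; recursion stops.

15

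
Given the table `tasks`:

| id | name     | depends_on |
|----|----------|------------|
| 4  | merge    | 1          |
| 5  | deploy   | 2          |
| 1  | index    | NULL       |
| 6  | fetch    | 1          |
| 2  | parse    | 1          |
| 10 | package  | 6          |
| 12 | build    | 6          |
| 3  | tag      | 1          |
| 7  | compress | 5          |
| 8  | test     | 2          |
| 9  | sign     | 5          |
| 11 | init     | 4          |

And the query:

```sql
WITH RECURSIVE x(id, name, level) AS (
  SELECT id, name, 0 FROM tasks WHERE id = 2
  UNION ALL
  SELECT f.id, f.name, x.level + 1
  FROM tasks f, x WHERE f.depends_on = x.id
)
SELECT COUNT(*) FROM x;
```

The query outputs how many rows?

5

Base: id=2 (parse) at level 0.
Iteration 1: rows with depends_on in {2} -> deploy (id 5, level 1), test (id 8, level 1).
Iteration 2: rows with depends_on in {5,8} -> compress (id 7, level 2), sign (id 9, level 2).
Iteration 3: no rows with depends_on in {7,9}; recursion stops.
Total rows emitted: 5.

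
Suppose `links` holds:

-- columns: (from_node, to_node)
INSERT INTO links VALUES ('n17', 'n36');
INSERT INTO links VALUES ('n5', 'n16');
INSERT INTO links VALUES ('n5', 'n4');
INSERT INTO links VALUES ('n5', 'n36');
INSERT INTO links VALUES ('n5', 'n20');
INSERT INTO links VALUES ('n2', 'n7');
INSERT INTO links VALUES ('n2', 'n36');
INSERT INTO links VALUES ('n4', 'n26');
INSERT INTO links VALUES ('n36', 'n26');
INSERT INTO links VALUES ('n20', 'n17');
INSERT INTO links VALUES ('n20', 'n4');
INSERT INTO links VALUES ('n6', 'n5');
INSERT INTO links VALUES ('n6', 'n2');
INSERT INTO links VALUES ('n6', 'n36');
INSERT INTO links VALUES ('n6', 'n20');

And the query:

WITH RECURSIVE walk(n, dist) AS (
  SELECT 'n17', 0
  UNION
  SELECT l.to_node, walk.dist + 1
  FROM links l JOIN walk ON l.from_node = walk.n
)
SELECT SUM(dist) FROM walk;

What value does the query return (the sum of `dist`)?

3

Base: (n17, dist=0).
Iteration 1: edges from {n17} -> (n36, dist=1).
Iteration 2: edges from {n36} -> (n26, dist=2).
Iteration 3: no outgoing edges from {n26}; recursion stops.
SUM(dist) = 0 + 1 + 2 = 3.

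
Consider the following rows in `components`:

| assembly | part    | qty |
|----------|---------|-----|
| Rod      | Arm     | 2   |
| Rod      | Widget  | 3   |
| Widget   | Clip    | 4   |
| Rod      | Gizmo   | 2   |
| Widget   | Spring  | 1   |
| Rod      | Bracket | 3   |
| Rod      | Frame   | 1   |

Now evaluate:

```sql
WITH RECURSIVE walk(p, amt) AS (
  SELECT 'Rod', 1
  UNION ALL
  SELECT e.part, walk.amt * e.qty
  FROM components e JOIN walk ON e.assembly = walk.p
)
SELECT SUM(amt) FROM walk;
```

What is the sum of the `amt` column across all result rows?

Base: (Rod, amt=1).
Iteration 1: components of {Rod} -> Arm = 1*2 = 2, Bracket = 1*3 = 3, Frame = 1*1 = 1, Gizmo = 1*2 = 2, Widget = 1*3 = 3.
Iteration 2: components of {Arm,Bracket,Frame,Gizmo,Widget} -> Clip = 3*4 = 12, Spring = 3*1 = 3.
Iteration 3: no further components; recursion stops.
SUM(amt) = 1 + 2 + 3 + 2 + 3 + 1 + 12 + 3 = 27.

27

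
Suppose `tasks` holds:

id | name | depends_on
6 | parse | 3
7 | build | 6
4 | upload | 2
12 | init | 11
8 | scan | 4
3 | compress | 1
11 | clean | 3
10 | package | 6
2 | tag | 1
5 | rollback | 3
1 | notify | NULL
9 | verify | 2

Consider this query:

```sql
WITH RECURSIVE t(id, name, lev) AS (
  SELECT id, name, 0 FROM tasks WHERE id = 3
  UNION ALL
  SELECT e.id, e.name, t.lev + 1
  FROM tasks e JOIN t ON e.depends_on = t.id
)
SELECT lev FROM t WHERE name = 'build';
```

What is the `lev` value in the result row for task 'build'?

Base: id=3 (compress) at lev 0.
Iteration 1: rows with depends_on in {3} -> rollback (id 5, lev 1), parse (id 6, lev 1), clean (id 11, lev 1).
Iteration 2: rows with depends_on in {5,6,11} -> build (id 7, lev 2), package (id 10, lev 2), init (id 12, lev 2).
Iteration 3: no rows with depends_on in {7,10,12}; recursion stops.

2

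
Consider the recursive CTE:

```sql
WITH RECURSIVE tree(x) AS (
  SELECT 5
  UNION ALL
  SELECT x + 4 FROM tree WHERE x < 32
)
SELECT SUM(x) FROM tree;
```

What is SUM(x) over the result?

152

Base: x=5.
Iteration 1: 5 < 32 holds -> x = 5 + 4 = 9.
Iteration 2: 9 < 32 holds -> x = 9 + 4 = 13.
Iteration 3: 13 < 32 holds -> x = 13 + 4 = 17.
Iteration 4: 17 < 32 holds -> x = 17 + 4 = 21.
Iteration 5: 21 < 32 holds -> x = 21 + 4 = 25.
Iteration 6: 25 < 32 holds -> x = 25 + 4 = 29.
Iteration 7: 29 < 32 holds -> x = 29 + 4 = 33.
Iteration 8: 33 < 32 fails; recursion stops.
SUM(x) = 5 + 9 + 13 + 17 + 21 + 25 + 29 + 33 = 152.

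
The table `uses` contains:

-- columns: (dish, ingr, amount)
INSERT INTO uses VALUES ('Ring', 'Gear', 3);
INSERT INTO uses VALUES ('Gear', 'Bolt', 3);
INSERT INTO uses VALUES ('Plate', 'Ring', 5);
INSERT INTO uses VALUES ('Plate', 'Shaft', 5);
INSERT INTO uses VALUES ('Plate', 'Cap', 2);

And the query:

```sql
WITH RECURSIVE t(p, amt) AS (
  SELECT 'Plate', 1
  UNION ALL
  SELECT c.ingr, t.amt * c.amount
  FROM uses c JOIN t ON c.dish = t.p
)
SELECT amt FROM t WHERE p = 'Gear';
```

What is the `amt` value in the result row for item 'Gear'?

Base: (Plate, amt=1).
Iteration 1: components of {Plate} -> Cap = 1*2 = 2, Ring = 1*5 = 5, Shaft = 1*5 = 5.
Iteration 2: components of {Cap,Ring,Shaft} -> Gear = 5*3 = 15.
Iteration 3: components of {Gear} -> Bolt = 15*3 = 45.
Iteration 4: no further components; recursion stops.

15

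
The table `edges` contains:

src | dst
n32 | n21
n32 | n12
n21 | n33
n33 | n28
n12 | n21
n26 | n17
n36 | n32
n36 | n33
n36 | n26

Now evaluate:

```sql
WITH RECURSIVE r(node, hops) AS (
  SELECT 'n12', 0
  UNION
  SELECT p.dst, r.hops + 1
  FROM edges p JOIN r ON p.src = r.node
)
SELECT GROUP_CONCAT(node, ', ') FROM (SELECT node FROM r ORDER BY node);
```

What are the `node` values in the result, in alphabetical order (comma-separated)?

n12, n21, n28, n33

Base: (n12, hops=0).
Iteration 1: edges from {n12} -> (n21, hops=1).
Iteration 2: edges from {n21} -> (n33, hops=2).
Iteration 3: edges from {n33} -> (n28, hops=3).
Iteration 4: no outgoing edges from {n28}; recursion stops.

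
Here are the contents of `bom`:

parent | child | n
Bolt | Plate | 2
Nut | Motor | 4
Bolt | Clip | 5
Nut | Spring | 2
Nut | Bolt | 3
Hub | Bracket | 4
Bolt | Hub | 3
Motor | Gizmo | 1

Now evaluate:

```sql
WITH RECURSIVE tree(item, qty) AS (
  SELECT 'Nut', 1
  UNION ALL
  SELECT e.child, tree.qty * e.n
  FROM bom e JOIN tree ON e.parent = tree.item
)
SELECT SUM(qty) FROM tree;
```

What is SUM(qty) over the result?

80

Base: (Nut, qty=1).
Iteration 1: components of {Nut} -> Bolt = 1*3 = 3, Motor = 1*4 = 4, Spring = 1*2 = 2.
Iteration 2: components of {Bolt,Motor,Spring} -> Clip = 3*5 = 15, Gizmo = 4*1 = 4, Hub = 3*3 = 9, Plate = 3*2 = 6.
Iteration 3: components of {Clip,Gizmo,Hub,Plate} -> Bracket = 9*4 = 36.
Iteration 4: no further components; recursion stops.
SUM(qty) = 1 + 4 + 2 + 3 + 4 + 6 + 9 + 15 + 36 = 80.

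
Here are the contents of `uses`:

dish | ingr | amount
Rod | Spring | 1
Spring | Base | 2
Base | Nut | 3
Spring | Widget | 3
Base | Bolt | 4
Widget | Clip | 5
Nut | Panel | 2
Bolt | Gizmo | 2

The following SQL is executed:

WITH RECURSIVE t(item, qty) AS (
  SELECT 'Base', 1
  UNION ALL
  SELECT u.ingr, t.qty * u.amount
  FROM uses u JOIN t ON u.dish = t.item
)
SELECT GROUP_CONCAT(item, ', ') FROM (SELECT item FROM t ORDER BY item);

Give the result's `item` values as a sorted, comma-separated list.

Base, Bolt, Gizmo, Nut, Panel

Base: (Base, qty=1).
Iteration 1: components of {Base} -> Bolt = 1*4 = 4, Nut = 1*3 = 3.
Iteration 2: components of {Bolt,Nut} -> Gizmo = 4*2 = 8, Panel = 3*2 = 6.
Iteration 3: no further components; recursion stops.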